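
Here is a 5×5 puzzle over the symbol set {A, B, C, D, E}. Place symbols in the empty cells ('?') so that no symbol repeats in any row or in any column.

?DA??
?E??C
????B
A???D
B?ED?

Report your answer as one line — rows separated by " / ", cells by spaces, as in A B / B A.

C D A B E / D E B A C / E A D C B / A B C E D / B C E D A

At row 1, column 5: row 1 has {A,D}; column 5 has {B,C,D}; that leaves E.
At row 2, column 1: row 2 has {C,E}; column 1 has {A,B}; that leaves D.
At row 2, column 3: row 2 has {C,D,E}; column 3 has {A,E}; that leaves B.
At row 2, column 4: row 2 has {B,C,D,E}; column 4 has {D}; that leaves A.
At row 4, column 3: row 4 has {A,D}; column 3 has {A,B,E}; that leaves C.
At row 5, column 5: row 5 has {B,D,E}; column 5 has {B,C,D,E}; that leaves A.
At row 1, column 1: row 1 has {A,D,E}; column 1 has {A,B,D}; that leaves C.
At row 1, column 4: row 1 has {A,C,D,E}; column 4 has {A,D}; that leaves B.
At row 3, column 1: row 3 has {B}; column 1 has {A,B,C,D}; that leaves E.
At row 3, column 3: row 3 has {B,E}; column 3 has {A,B,C,E}; that leaves D.
At row 3, column 4: row 3 has {B,D,E}; column 4 has {A,B,D}; that leaves C.
At row 4, column 2: row 4 has {A,C,D}; column 2 has {D,E}; that leaves B.
At row 4, column 4: row 4 has {A,B,C,D}; column 4 has {A,B,C,D}; that leaves E.
At row 5, column 2: row 5 has {A,B,D,E}; column 2 has {B,D,E}; that leaves C.
At row 3, column 2: row 3 has {B,C,D,E}; column 2 has {B,C,D,E}; that leaves A.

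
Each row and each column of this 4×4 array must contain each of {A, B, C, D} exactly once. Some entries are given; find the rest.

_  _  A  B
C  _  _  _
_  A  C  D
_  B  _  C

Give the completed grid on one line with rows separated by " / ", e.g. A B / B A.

D C A B / C D B A / B A C D / A B D C

(r1,c1) = D
(r1,c2) = C
(r2,c2) = D
(r2,c3) = B
(r2,c4) = A
(r3,c1) = B
(r4,c1) = A
(r4,c3) = D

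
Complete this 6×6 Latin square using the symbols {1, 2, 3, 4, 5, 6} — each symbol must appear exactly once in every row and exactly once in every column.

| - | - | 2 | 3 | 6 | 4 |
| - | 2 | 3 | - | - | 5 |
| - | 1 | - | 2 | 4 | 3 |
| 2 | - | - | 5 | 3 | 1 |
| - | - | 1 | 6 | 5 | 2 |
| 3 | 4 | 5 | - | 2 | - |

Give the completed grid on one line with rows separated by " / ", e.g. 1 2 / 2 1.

1 5 2 3 6 4 / 6 2 3 4 1 5 / 5 1 6 2 4 3 / 2 6 4 5 3 1 / 4 3 1 6 5 2 / 3 4 5 1 2 6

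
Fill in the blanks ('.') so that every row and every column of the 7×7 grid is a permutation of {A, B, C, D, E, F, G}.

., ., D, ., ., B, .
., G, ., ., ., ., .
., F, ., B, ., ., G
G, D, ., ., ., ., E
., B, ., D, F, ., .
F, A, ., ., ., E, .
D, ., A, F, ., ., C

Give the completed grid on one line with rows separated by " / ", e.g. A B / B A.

A C D E G B F / B G F C E A D / C F E B A D G / G D B A C F E / E B G D F C A / F A C G D E B / D E A F B G C

(r5,c7) = A
(r7,c2) = E
(r7,c6) = G
(r1,c2) = C
(r1,c7) = F
(r5,c6) = C
(r7,c5) = B
(r5,c1) = E
(r5,c3) = G
(r1,c1) = A
(r3,c1) = C
(r3,c3) = E
(r2,c1) = B
(r2,c7) = D
(r6,c7) = B
(r6,c3) = C
(r6,c4) = G
(r6,c5) = D
(r1,c4) = E
(r1,c5) = G
(r2,c3) = F
(r2,c6) = A
(r3,c5) = A
(r3,c6) = D
(r4,c3) = B
(r4,c5) = C
(r4,c6) = F
(r2,c4) = C
(r2,c5) = E
(r4,c4) = A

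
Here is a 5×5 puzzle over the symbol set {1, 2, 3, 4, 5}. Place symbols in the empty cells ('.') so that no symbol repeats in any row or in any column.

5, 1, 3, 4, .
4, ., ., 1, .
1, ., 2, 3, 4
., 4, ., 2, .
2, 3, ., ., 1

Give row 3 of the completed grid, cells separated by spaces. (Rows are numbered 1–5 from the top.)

At row 1, column 5: row 1 has {1,3,4,5}; column 5 has {1,4}; that leaves 2.
At row 2, column 3: row 2 has {1,4}; column 3 has {2,3}; that leaves 5.
At row 2, column 5: row 2 has {1,4,5}; column 5 has {1,2,4}; that leaves 3.
At row 3, column 2: row 3 has {1,2,3,4}; column 2 has {1,3,4}; that leaves 5.

1 5 2 3 4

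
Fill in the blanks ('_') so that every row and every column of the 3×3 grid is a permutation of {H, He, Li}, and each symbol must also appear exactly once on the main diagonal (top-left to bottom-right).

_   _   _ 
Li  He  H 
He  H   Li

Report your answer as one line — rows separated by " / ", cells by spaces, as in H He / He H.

H Li He / Li He H / He H Li

Cell (r1,c1): row 1 is empty so far; column 1 has {He,Li}; the diagonal has {He,Li} → H.
Cell (r1,c2): row 1 has {H}; column 2 has {H,He} → Li.
Cell (r1,c3): row 1 has {H,Li}; column 3 has {H,Li} → He.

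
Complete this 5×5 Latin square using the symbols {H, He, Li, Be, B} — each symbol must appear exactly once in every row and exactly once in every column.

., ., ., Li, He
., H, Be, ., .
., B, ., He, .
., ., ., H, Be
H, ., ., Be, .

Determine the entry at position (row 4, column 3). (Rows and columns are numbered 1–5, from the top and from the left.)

(r1,c2) = Be
(r2,c4) = B
(r2,c5) = Li
(r3,c5) = H
(r5,c5) = B
(r1,c1) = B
(r1,c3) = H
(r2,c1) = He
(r3,c3) = Li
(r4,c1) = Li
(r4,c2) = He
(r4,c3) = B

B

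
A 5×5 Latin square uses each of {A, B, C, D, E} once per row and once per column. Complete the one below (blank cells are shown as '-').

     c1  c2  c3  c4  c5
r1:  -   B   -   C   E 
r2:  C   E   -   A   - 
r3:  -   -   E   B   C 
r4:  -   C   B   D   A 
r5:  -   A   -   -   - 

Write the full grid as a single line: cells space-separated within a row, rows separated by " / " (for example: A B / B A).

Cell (r2,c3): row 2 has {A,C,E}; column 3 has {B,E} → D.
Cell (r2,c5): row 2 has {A,C,D,E}; column 5 has {A,C,E} → B.
Cell (r3,c2): row 3 has {B,C,E}; column 2 has {A,B,C,E} → D.
Cell (r4,c1): row 4 has {A,B,C,D}; column 1 has {C} → E.
Cell (r5,c3): row 5 has {A}; column 3 has {B,D,E} → C.
Cell (r5,c4): row 5 has {A,C}; column 4 has {A,B,C,D} → E.
Cell (r5,c5): row 5 has {A,C,E}; column 5 has {A,B,C,E} → D.
Cell (r1,c3): row 1 has {B,C,E}; column 3 has {B,C,D,E} → A.
Cell (r3,c1): row 3 has {B,C,D,E}; column 1 has {C,E} → A.
Cell (r5,c1): row 5 has {A,C,D,E}; column 1 has {A,C,E} → B.
Cell (r1,c1): row 1 has {A,B,C,E}; column 1 has {A,B,C,E} → D.

D B A C E / C E D A B / A D E B C / E C B D A / B A C E D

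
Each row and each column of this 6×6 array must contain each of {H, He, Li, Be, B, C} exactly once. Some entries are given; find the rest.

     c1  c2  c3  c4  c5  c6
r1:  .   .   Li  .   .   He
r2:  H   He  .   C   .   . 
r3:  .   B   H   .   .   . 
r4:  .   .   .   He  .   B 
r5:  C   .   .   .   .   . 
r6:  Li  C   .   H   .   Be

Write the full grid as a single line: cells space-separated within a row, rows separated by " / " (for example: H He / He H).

(r2,c6): row 2 has {H,He,C}; column 6 has {He,Be,B}, so it must be Li.
(r3,c6): row 3 has {H,B}; column 6 has {He,Li,Be,B}, so it must be C.
(r4,c1): row 4 has {He,B}; column 1 has {H,Li,C}, so it must be Be.
(r4,c3): row 4 has {He,Be,B}; column 3 has {H,Li}, so it must be C.
(r5,c6): row 5 has {C}; column 6 has {He,Li,Be,B,C}, so it must be H.
(r1,c1): row 1 has {He,Li}; column 1 has {H,Li,Be,C}, so it must be B.
(r1,c4): row 1 has {He,Li,B}; column 4 has {H,He,C}, so it must be Be.
(r3,c1): row 3 has {H,B,C}; column 1 has {H,Li,Be,B,C}, so it must be He.
(r3,c4): row 3 has {H,He,B,C}; column 4 has {H,He,Be,C}, so it must be Li.
(r3,c5): row 3 has {H,He,Li,B,C}; column 5 is empty so far, so it must be Be.
(r5,c4): row 5 has {H,C}; column 4 has {H,He,Li,Be,C}, so it must be B.
(r1,c2): row 1 has {He,Li,Be,B}; column 2 has {He,B,C}, so it must be H.
(r1,c5): row 1 has {H,He,Li,Be,B}; column 5 has {Be}, so it must be C.
(r2,c5): row 2 has {H,He,Li,C}; column 5 has {Be,C}, so it must be B.
(r4,c2): row 4 has {He,Be,B,C}; column 2 has {H,He,B,C}, so it must be Li.
(r4,c5): row 4 has {He,Li,Be,B,C}; column 5 has {Be,B,C}, so it must be H.
(r5,c2): row 5 has {H,B,C}; column 2 has {H,He,Li,B,C}, so it must be Be.
(r5,c3): row 5 has {H,Be,B,C}; column 3 has {H,Li,C}, so it must be He.
(r5,c5): row 5 has {H,He,Be,B,C}; column 5 has {H,Be,B,C}, so it must be Li.
(r6,c3): row 6 has {H,Li,Be,C}; column 3 has {H,He,Li,C}, so it must be B.
(r6,c5): row 6 has {H,Li,Be,B,C}; column 5 has {H,Li,Be,B,C}, so it must be He.
(r2,c3): row 2 has {H,He,Li,B,C}; column 3 has {H,He,Li,B,C}, so it must be Be.

B H Li Be C He / H He Be C B Li / He B H Li Be C / Be Li C He H B / C Be He B Li H / Li C B H He Be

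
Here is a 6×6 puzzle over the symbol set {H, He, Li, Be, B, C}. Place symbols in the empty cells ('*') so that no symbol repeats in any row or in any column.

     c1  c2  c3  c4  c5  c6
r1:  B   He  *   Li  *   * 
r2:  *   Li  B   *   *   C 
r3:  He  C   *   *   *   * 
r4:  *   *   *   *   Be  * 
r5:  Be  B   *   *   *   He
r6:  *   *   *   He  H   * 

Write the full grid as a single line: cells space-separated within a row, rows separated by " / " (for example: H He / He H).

B He Be Li C H / H Li B Be He C / He C Li H B Be / C H He B Be Li / Be B H C Li He / Li Be C He H B

(r1,c5) = C
(r2,c1) = H
(r2,c4) = Be
(r2,c5) = He
(r4,c2) = H
(r5,c5) = Li
(r6,c2) = Be
(r3,c5) = B
(r3,c4) = H
(r5,c4) = C
(r4,c4) = B
(r4,c6) = Li
(r5,c3) = H
(r6,c6) = B
(r1,c3) = Be
(r1,c6) = H
(r3,c3) = Li
(r3,c6) = Be
(r4,c1) = C
(r4,c3) = He
(r6,c1) = Li
(r6,c3) = C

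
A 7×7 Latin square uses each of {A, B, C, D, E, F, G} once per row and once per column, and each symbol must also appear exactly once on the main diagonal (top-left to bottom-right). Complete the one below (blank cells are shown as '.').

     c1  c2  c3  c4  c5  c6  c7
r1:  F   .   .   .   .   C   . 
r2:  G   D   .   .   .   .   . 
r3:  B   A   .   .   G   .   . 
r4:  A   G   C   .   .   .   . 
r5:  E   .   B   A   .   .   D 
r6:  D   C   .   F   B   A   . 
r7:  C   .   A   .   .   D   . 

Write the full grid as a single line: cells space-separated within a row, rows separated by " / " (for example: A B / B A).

F E D G A C B / G D F C E B A / B A E D G F C / A G C B D E F / E F B A C G D / D C G F B A E / C B A E F D G

At row 3, column 3: row 3 has {A,B,G}; column 3 has {A,B,C}; the diagonal has {A,D,F}; that leaves E.
At row 3, column 6: row 3 has {A,B,E,G}; column 6 has {A,C,D}; that leaves F.
At row 3, column 7: row 3 has {A,B,E,F,G}; column 7 has {D}; that leaves C.
At row 4, column 4: row 4 has {A,C,G}; column 4 has {A,F}; the diagonal has {A,D,E,F}; that leaves B.
At row 4, column 6: row 4 has {A,B,C,G}; column 6 has {A,C,D,F}; that leaves E.
At row 4, column 7: row 4 has {A,B,C,E,G}; column 7 has {C,D}; that leaves F.
At row 5, column 2: row 5 has {A,B,D,E}; column 2 has {A,C,D,G}; that leaves F.
At row 5, column 5: row 5 has {A,B,D,E,F}; column 5 has {B,G}; the diagonal has {A,B,D,E,F}; that leaves C.
At row 5, column 6: row 5 has {A,B,C,D,E,F}; column 6 has {A,C,D,E,F}; that leaves G.
At row 6, column 3: row 6 has {A,B,C,D,F}; column 3 has {A,B,C,E}; that leaves G.
At row 6, column 7: row 6 has {A,B,C,D,F,G}; column 7 has {C,D,F}; that leaves E.
At row 7, column 7: row 7 has {A,C,D}; column 7 has {C,D,E,F}; the diagonal has {A,B,C,D,E,F}; that leaves G.
At row 1, column 3: row 1 has {C,F}; column 3 has {A,B,C,E,G}; that leaves D.
At row 2, column 3: row 2 has {D,G}; column 3 has {A,B,C,D,E,G}; that leaves F.
At row 2, column 6: row 2 has {D,F,G}; column 6 has {A,C,D,E,F,G}; that leaves B.
At row 2, column 7: row 2 has {B,D,F,G}; column 7 has {C,D,E,F,G}; that leaves A.
At row 3, column 4: row 3 has {A,B,C,E,F,G}; column 4 has {A,B,F}; that leaves D.
At row 4, column 5: row 4 has {A,B,C,E,F,G}; column 5 has {B,C,G}; that leaves D.
At row 7, column 4: row 7 has {A,C,D,G}; column 4 has {A,B,D,F}; that leaves E.
At row 7, column 5: row 7 has {A,C,D,E,G}; column 5 has {B,C,D,G}; that leaves F.
At row 1, column 4: row 1 has {C,D,F}; column 4 has {A,B,D,E,F}; that leaves G.
At row 1, column 7: row 1 has {C,D,F,G}; column 7 has {A,C,D,E,F,G}; that leaves B.
At row 2, column 4: row 2 has {A,B,D,F,G}; column 4 has {A,B,D,E,F,G}; that leaves C.
At row 2, column 5: row 2 has {A,B,C,D,F,G}; column 5 has {B,C,D,F,G}; that leaves E.
At row 7, column 2: row 7 has {A,C,D,E,F,G}; column 2 has {A,C,D,F,G}; that leaves B.
At row 1, column 2: row 1 has {B,C,D,F,G}; column 2 has {A,B,C,D,F,G}; that leaves E.
At row 1, column 5: row 1 has {B,C,D,E,F,G}; column 5 has {B,C,D,E,F,G}; that leaves A.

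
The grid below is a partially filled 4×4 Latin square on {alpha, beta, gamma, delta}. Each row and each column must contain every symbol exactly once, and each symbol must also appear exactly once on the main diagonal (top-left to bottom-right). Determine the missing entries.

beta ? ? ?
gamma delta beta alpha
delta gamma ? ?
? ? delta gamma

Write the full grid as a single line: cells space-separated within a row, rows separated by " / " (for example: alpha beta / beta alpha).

beta alpha gamma delta / gamma delta beta alpha / delta gamma alpha beta / alpha beta delta gamma

(r1,c2) = alpha
(r1,c3) = gamma
(r1,c4) = delta
(r3,c3) = alpha
(r3,c4) = beta
(r4,c1) = alpha
(r4,c2) = beta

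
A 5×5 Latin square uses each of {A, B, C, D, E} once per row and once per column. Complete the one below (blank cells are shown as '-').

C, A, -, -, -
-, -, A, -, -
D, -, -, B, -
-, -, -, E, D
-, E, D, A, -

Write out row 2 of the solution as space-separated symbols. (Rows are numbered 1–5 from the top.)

(r1,c4) = D
(r2,c4) = C
(r3,c2) = C
(r3,c3) = E
(r3,c5) = A
(r4,c2) = B
(r4,c3) = C
(r5,c1) = B
(r5,c5) = C
(r1,c3) = B
(r1,c5) = E
(r2,c1) = E
(r2,c2) = D
(r2,c5) = B

E D A C B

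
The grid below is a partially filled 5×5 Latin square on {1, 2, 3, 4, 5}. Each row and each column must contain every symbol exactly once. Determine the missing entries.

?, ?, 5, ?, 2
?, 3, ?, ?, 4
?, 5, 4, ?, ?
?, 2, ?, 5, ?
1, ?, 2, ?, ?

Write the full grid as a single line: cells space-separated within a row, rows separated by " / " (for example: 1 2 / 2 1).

3 1 5 4 2 / 5 3 1 2 4 / 2 5 4 1 3 / 4 2 3 5 1 / 1 4 2 3 5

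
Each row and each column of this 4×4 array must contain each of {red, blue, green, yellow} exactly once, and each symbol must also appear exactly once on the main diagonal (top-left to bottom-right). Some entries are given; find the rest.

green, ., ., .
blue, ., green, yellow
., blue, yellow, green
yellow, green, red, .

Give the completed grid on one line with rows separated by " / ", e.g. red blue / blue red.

At row 1, column 3: row 1 has {green}; column 3 has {red,green,yellow}; that leaves blue.
At row 1, column 4: row 1 has {blue,green}; column 4 has {green,yellow}; that leaves red.
At row 2, column 2: row 2 has {blue,green,yellow}; column 2 has {blue,green}; the diagonal has {green,yellow}; that leaves red.
At row 3, column 1: row 3 has {blue,green,yellow}; column 1 has {blue,green,yellow}; that leaves red.
At row 4, column 4: row 4 has {red,green,yellow}; column 4 has {red,green,yellow}; the diagonal has {red,green,yellow}; that leaves blue.
At row 1, column 2: row 1 has {red,blue,green}; column 2 has {red,blue,green}; that leaves yellow.

green yellow blue red / blue red green yellow / red blue yellow green / yellow green red blue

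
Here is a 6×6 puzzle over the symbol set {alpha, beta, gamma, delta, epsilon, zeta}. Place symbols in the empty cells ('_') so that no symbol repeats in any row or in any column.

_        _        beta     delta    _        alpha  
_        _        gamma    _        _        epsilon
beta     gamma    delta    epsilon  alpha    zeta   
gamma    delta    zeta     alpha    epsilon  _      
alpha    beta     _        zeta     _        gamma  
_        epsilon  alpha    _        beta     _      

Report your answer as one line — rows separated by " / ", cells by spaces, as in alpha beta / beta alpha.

epsilon zeta beta delta gamma alpha / delta alpha gamma beta zeta epsilon / beta gamma delta epsilon alpha zeta / gamma delta zeta alpha epsilon beta / alpha beta epsilon zeta delta gamma / zeta epsilon alpha gamma beta delta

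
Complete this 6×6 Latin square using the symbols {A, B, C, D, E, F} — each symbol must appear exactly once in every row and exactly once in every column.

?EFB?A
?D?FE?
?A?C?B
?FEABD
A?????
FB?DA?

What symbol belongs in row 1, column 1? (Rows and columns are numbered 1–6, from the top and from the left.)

D

row 2 has {D,E,F}; column 6 has {A,B,D} — only C is left for (r2,c6).
row 3 has {A,B,C}; column 3 has {E,F} — only D is left for (r3,c3).
row 3 has {A,B,C,D}; column 5 has {A,B,E} — only F is left for (r3,c5).
row 4 has {A,B,D,E,F}; column 1 has {A,F} — only C is left for (r4,c1).
row 5 has {A}; column 2 has {A,B,D,E,F} — only C is left for (r5,c2).
row 5 has {A,C}; column 3 has {D,E,F} — only B is left for (r5,c3).
row 5 has {A,B,C}; column 4 has {A,B,C,D,F} — only E is left for (r5,c4).
row 5 has {A,B,C,E}; column 5 has {A,B,E,F} — only D is left for (r5,c5).
row 5 has {A,B,C,D,E}; column 6 has {A,B,C,D} — only F is left for (r5,c6).
row 6 has {A,B,D,F}; column 3 has {B,D,E,F} — only C is left for (r6,c3).
row 6 has {A,B,C,D,F}; column 6 has {A,B,C,D,F} — only E is left for (r6,c6).
row 1 has {A,B,E,F}; column 1 has {A,C,F} — only D is left for (r1,c1).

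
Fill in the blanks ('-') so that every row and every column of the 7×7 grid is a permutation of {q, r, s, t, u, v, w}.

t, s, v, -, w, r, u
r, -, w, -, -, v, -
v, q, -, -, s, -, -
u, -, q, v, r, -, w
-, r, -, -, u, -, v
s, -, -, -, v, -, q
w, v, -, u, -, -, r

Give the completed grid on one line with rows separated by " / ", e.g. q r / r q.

(r1,c4) = q
(r3,c7) = t
(r4,c2) = t
(r4,c6) = s
(r5,c1) = q
(r2,c2) = u
(r2,c7) = s
(r6,c2) = w
(r2,c4) = t
(r2,c5) = q
(r6,c4) = r
(r7,c5) = t
(r7,c6) = q
(r3,c4) = w
(r3,c6) = u
(r5,c4) = s
(r6,c6) = t
(r7,c3) = s
(r3,c3) = r
(r5,c3) = t
(r5,c6) = w
(r6,c3) = u

t s v q w r u / r u w t q v s / v q r w s u t / u t q v r s w / q r t s u w v / s w u r v t q / w v s u t q r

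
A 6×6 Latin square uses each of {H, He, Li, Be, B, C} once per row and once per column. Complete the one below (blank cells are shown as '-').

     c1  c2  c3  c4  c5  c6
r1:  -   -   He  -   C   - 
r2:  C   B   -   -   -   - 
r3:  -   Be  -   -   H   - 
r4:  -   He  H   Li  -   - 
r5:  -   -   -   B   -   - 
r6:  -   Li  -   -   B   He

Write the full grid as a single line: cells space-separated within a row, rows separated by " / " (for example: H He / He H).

At row 1, column 2: row 1 has {He,C}; column 2 has {He,Li,Be,B}; that leaves H.
At row 1, column 4: row 1 has {H,He,C}; column 4 has {Li,B}; that leaves Be.
At row 4, column 5: row 4 has {H,He,Li}; column 5 has {H,B,C}; that leaves Be.
At row 5, column 2: row 5 has {B}; column 2 has {H,He,Li,Be,B}; that leaves C.
At row 4, column 1: row 4 has {H,He,Li,Be}; column 1 has {C}; that leaves B.
At row 4, column 6: row 4 has {H,He,Li,Be,B}; column 6 has {He}; that leaves C.
At row 1, column 1: row 1 has {H,He,Be,C}; column 1 has {B,C}; that leaves Li.
At row 1, column 6: row 1 has {H,He,Li,Be,C}; column 6 has {He,C}; that leaves B.
At row 3, column 1: row 3 has {H,Be}; column 1 has {Li,B,C}; that leaves He.
At row 3, column 4: row 3 has {H,He,Be}; column 4 has {Li,Be,B}; that leaves C.
At row 3, column 6: row 3 has {H,He,Be,C}; column 6 has {He,B,C}; that leaves Li.
At row 6, column 4: row 6 has {He,Li,B}; column 4 has {Li,Be,B,C}; that leaves H.
At row 2, column 4: row 2 has {B,C}; column 4 has {H,Li,Be,B,C}; that leaves He.
At row 2, column 5: row 2 has {He,B,C}; column 5 has {H,Be,B,C}; that leaves Li.
At row 3, column 3: row 3 has {H,He,Li,Be,C}; column 3 has {H,He}; that leaves B.
At row 5, column 5: row 5 has {B,C}; column 5 has {H,Li,Be,B,C}; that leaves He.
At row 6, column 1: row 6 has {H,He,Li,B}; column 1 has {He,Li,B,C}; that leaves Be.
At row 6, column 3: row 6 has {H,He,Li,Be,B}; column 3 has {H,He,B}; that leaves C.
At row 2, column 3: row 2 has {He,Li,B,C}; column 3 has {H,He,B,C}; that leaves Be.
At row 2, column 6: row 2 has {He,Li,Be,B,C}; column 6 has {He,Li,B,C}; that leaves H.
At row 5, column 1: row 5 has {He,B,C}; column 1 has {He,Li,Be,B,C}; that leaves H.
At row 5, column 3: row 5 has {H,He,B,C}; column 3 has {H,He,Be,B,C}; that leaves Li.
At row 5, column 6: row 5 has {H,He,Li,B,C}; column 6 has {H,He,Li,B,C}; that leaves Be.

Li H He Be C B / C B Be He Li H / He Be B C H Li / B He H Li Be C / H C Li B He Be / Be Li C H B He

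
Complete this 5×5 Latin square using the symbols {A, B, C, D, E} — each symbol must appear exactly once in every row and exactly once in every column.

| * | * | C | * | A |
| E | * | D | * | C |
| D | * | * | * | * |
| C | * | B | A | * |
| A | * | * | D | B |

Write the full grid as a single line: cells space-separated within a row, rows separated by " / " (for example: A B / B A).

B D C E A / E A D B C / D B A C E / C E B A D / A C E D B

At row 1, column 1: row 1 has {A,C}; column 1 has {A,C,D,E}; that leaves B.
At row 1, column 4: row 1 has {A,B,C}; column 4 has {A,D}; that leaves E.
At row 2, column 4: row 2 has {C,D,E}; column 4 has {A,D,E}; that leaves B.
At row 3, column 4: row 3 has {D}; column 4 has {A,B,D,E}; that leaves C.
At row 3, column 5: row 3 has {C,D}; column 5 has {A,B,C}; that leaves E.
At row 4, column 5: row 4 has {A,B,C}; column 5 has {A,B,C,E}; that leaves D.
At row 5, column 3: row 5 has {A,B,D}; column 3 has {B,C,D}; that leaves E.
At row 1, column 2: row 1 has {A,B,C,E}; column 2 is empty so far; that leaves D.
At row 2, column 2: row 2 has {B,C,D,E}; column 2 has {D}; that leaves A.
At row 3, column 2: row 3 has {C,D,E}; column 2 has {A,D}; that leaves B.
At row 3, column 3: row 3 has {B,C,D,E}; column 3 has {B,C,D,E}; that leaves A.
At row 4, column 2: row 4 has {A,B,C,D}; column 2 has {A,B,D}; that leaves E.
At row 5, column 2: row 5 has {A,B,D,E}; column 2 has {A,B,D,E}; that leaves C.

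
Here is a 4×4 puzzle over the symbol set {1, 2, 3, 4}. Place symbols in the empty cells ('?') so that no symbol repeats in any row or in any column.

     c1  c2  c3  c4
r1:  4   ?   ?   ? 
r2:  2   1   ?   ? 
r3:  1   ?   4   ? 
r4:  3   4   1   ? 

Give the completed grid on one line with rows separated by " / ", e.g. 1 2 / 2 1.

4 3 2 1 / 2 1 3 4 / 1 2 4 3 / 3 4 1 2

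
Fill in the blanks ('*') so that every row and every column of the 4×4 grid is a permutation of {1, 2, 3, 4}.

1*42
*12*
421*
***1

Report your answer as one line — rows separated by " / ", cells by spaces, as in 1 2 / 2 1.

1 3 4 2 / 3 1 2 4 / 4 2 1 3 / 2 4 3 1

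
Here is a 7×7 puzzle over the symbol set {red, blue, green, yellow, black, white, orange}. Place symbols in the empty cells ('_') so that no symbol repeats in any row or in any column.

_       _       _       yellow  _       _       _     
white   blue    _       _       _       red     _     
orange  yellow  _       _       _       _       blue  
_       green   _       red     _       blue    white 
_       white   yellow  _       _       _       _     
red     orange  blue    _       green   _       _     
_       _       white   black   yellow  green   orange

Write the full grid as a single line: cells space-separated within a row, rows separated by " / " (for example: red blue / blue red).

green black orange yellow blue white red / white blue green orange black red yellow / orange yellow red green white black blue / yellow green black red orange blue white / black white yellow blue red orange green / red orange blue white green yellow black / blue red white black yellow green orange

(r6,c4) = white
(r7,c1) = blue
(r7,c2) = red
(r1,c2) = black
(r3,c4) = green
(r1,c1) = green
(r1,c7) = red
(r2,c4) = orange
(r2,c5) = black
(r4,c5) = orange
(r5,c1) = black
(r5,c4) = blue
(r5,c5) = red
(r5,c6) = orange
(r5,c7) = green
(r1,c3) = orange
(r1,c6) = white
(r2,c3) = green
(r2,c7) = yellow
(r3,c5) = white
(r3,c6) = black
(r4,c1) = yellow
(r4,c3) = black
(r6,c6) = yellow
(r6,c7) = black
(r1,c5) = blue
(r3,c3) = red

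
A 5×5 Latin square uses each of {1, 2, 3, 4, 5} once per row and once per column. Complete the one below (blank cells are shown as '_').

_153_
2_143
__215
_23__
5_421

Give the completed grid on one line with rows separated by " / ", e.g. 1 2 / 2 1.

4 1 5 3 2 / 2 5 1 4 3 / 3 4 2 1 5 / 1 2 3 5 4 / 5 3 4 2 1

Cell (r1,c1): row 1 has {1,3,5}; column 1 has {2,5} → 4.
Cell (r1,c5): row 1 has {1,3,4,5}; column 5 has {1,3,5} → 2.
Cell (r2,c2): row 2 has {1,2,3,4}; column 2 has {1,2} → 5.
Cell (r3,c1): row 3 has {1,2,5}; column 1 has {2,4,5} → 3.
Cell (r3,c2): row 3 has {1,2,3,5}; column 2 has {1,2,5} → 4.
Cell (r4,c1): row 4 has {2,3}; column 1 has {2,3,4,5} → 1.
Cell (r4,c4): row 4 has {1,2,3}; column 4 has {1,2,3,4} → 5.
Cell (r4,c5): row 4 has {1,2,3,5}; column 5 has {1,2,3,5} → 4.
Cell (r5,c2): row 5 has {1,2,4,5}; column 2 has {1,2,4,5} → 3.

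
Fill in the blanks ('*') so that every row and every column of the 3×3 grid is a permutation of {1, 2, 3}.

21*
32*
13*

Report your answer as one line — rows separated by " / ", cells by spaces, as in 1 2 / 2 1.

2 1 3 / 3 2 1 / 1 3 2

(r1,c3): row 1 has {1,2}; column 3 is empty so far, so it must be 3.
(r2,c3): row 2 has {2,3}; column 3 has {3}, so it must be 1.
(r3,c3): row 3 has {1,3}; column 3 has {1,3}, so it must be 2.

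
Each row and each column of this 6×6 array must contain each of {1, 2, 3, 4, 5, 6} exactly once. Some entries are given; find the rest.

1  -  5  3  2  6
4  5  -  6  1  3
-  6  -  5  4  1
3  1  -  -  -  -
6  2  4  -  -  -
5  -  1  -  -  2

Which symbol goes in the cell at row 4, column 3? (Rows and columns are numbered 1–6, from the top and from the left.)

6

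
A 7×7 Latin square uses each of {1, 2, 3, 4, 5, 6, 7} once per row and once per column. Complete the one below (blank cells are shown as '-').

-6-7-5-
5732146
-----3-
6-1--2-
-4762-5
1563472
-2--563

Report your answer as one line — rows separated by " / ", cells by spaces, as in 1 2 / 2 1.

4 6 2 7 3 5 1 / 5 7 3 2 1 4 6 / 2 1 5 4 6 3 7 / 6 3 1 5 7 2 4 / 3 4 7 6 2 1 5 / 1 5 6 3 4 7 2 / 7 2 4 1 5 6 3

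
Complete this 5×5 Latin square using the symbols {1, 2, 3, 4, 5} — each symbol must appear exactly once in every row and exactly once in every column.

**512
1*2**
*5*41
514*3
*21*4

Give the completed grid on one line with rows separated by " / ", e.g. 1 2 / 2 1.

4 3 5 1 2 / 1 4 2 3 5 / 2 5 3 4 1 / 5 1 4 2 3 / 3 2 1 5 4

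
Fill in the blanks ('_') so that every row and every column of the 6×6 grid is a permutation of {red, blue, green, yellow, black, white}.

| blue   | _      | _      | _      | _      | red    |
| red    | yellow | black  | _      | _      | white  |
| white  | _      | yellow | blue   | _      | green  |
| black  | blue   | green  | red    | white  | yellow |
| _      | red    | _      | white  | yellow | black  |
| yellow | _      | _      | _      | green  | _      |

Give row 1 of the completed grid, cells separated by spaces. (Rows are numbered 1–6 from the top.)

blue green white yellow black red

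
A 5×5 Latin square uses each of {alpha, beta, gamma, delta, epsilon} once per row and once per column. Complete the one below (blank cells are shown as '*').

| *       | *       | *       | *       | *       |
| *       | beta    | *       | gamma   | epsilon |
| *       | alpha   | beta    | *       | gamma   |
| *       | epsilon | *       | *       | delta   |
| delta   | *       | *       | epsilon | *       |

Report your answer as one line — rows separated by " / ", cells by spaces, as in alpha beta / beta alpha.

gamma delta epsilon beta alpha / alpha beta delta gamma epsilon / epsilon alpha beta delta gamma / beta epsilon gamma alpha delta / delta gamma alpha epsilon beta

At row 2, column 1: row 2 has {beta,gamma,epsilon}; column 1 has {delta}; that leaves alpha.
At row 2, column 3: row 2 has {alpha,beta,gamma,epsilon}; column 3 has {beta}; that leaves delta.
At row 3, column 1: row 3 has {alpha,beta,gamma}; column 1 has {alpha,delta}; that leaves epsilon.
At row 3, column 4: row 3 has {alpha,beta,gamma,epsilon}; column 4 has {gamma,epsilon}; that leaves delta.
At row 5, column 2: row 5 has {delta,epsilon}; column 2 has {alpha,beta,epsilon}; that leaves gamma.
At row 5, column 3: row 5 has {gamma,delta,epsilon}; column 3 has {beta,delta}; that leaves alpha.
At row 5, column 5: row 5 has {alpha,gamma,delta,epsilon}; column 5 has {gamma,delta,epsilon}; that leaves beta.
At row 1, column 2: row 1 is empty so far; column 2 has {alpha,beta,gamma,epsilon}; that leaves delta.
At row 1, column 5: row 1 has {delta}; column 5 has {beta,gamma,delta,epsilon}; that leaves alpha.
At row 4, column 3: row 4 has {delta,epsilon}; column 3 has {alpha,beta,delta}; that leaves gamma.
At row 1, column 3: row 1 has {alpha,delta}; column 3 has {alpha,beta,gamma,delta}; that leaves epsilon.
At row 1, column 4: row 1 has {alpha,delta,epsilon}; column 4 has {gamma,delta,epsilon}; that leaves beta.
At row 4, column 1: row 4 has {gamma,delta,epsilon}; column 1 has {alpha,delta,epsilon}; that leaves beta.
At row 4, column 4: row 4 has {beta,gamma,delta,epsilon}; column 4 has {beta,gamma,delta,epsilon}; that leaves alpha.
At row 1, column 1: row 1 has {alpha,beta,delta,epsilon}; column 1 has {alpha,beta,delta,epsilon}; that leaves gamma.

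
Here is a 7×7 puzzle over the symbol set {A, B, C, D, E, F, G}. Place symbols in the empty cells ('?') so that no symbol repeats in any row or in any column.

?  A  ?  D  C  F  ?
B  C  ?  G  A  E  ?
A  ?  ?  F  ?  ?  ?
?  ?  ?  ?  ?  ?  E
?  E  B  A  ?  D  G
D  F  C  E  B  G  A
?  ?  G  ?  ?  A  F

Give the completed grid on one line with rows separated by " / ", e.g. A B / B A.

row 1 has {A,C,D,F}; column 3 has {B,C,G} — only E is left for (r1,c3).
row 1 has {A,C,D,E,F}; column 7 has {A,E,F,G} — only B is left for (r1,c7).
row 2 has {A,B,C,E,G}; column 7 has {A,B,E,F,G} — only D is left for (r2,c7).
row 3 has {A,F}; column 3 has {B,C,E,G} — only D is left for (r3,c3).
row 3 has {A,D,F}; column 7 has {A,B,D,E,F,G} — only C is left for (r3,c7).
row 5 has {A,B,D,E,G}; column 5 has {A,B,C} — only F is left for (r5,c5).
row 1 has {A,B,C,D,E,F}; column 1 has {A,B,D} — only G is left for (r1,c1).
row 2 has {A,B,C,D,E,G}; column 3 has {B,C,D,E,G} — only F is left for (r2,c3).
row 3 has {A,C,D,F}; column 6 has {A,D,E,F,G} — only B is left for (r3,c6).
row 4 has {E}; column 3 has {B,C,D,E,F,G} — only A is left for (r4,c3).
row 4 has {A,E}; column 6 has {A,B,D,E,F,G} — only C is left for (r4,c6).
row 5 has {A,B,D,E,F,G}; column 1 has {A,B,D,G} — only C is left for (r5,c1).
row 7 has {A,F,G}; column 1 has {A,B,C,D,G} — only E is left for (r7,c1).
row 7 has {A,E,F,G}; column 5 has {A,B,C,F} — only D is left for (r7,c5).
row 3 has {A,B,C,D,F}; column 2 has {A,C,E,F} — only G is left for (r3,c2).
row 3 has {A,B,C,D,F,G}; column 5 has {A,B,C,D,F} — only E is left for (r3,c5).
row 4 has {A,C,E}; column 1 has {A,B,C,D,E,G} — only F is left for (r4,c1).
row 4 has {A,C,E,F}; column 4 has {A,D,E,F,G} — only B is left for (r4,c4).
row 4 has {A,B,C,E,F}; column 5 has {A,B,C,D,E,F} — only G is left for (r4,c5).
row 7 has {A,D,E,F,G}; column 2 has {A,C,E,F,G} — only B is left for (r7,c2).
row 7 has {A,B,D,E,F,G}; column 4 has {A,B,D,E,F,G} — only C is left for (r7,c4).
row 4 has {A,B,C,E,F,G}; column 2 has {A,B,C,E,F,G} — only D is left for (r4,c2).

G A E D C F B / B C F G A E D / A G D F E B C / F D A B G C E / C E B A F D G / D F C E B G A / E B G C D A F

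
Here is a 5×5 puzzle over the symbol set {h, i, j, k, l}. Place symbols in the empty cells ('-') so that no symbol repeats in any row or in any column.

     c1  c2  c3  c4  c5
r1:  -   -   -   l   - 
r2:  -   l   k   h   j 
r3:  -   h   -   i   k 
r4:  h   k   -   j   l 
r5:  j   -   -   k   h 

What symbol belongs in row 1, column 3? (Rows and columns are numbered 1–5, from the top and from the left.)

h

(r1,c5) = i
(r2,c1) = i
(r3,c1) = l
(r3,c3) = j
(r4,c3) = i
(r5,c2) = i
(r5,c3) = l
(r1,c1) = k
(r1,c2) = j
(r1,c3) = h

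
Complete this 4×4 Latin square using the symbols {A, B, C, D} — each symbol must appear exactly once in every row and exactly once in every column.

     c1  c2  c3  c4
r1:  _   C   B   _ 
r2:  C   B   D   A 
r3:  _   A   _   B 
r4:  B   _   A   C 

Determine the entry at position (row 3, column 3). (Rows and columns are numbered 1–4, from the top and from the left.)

C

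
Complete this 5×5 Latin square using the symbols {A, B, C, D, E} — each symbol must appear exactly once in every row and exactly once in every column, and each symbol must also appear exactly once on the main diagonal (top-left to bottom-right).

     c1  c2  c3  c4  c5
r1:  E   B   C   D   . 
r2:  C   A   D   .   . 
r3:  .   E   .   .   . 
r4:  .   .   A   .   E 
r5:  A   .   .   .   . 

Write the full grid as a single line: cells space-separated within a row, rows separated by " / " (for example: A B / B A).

E B C D A / C A D E B / D E B A C / B D A C E / A C E B D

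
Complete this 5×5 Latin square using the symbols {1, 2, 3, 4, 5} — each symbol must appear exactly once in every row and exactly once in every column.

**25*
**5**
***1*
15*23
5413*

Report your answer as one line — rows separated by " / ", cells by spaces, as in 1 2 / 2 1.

3 1 2 5 4 / 2 3 5 4 1 / 4 2 3 1 5 / 1 5 4 2 3 / 5 4 1 3 2

(r2,c4): row 2 has {5}; column 4 has {1,2,3,5}, so it must be 4.
(r4,c3): row 4 has {1,2,3,5}; column 3 has {1,2,5}, so it must be 4.
(r5,c5): row 5 has {1,3,4,5}; column 5 has {3}, so it must be 2.
(r2,c5): row 2 has {4,5}; column 5 has {2,3}, so it must be 1.
(r3,c3): row 3 has {1}; column 3 has {1,2,4,5}, so it must be 3.
(r1,c5): row 1 has {2,5}; column 5 has {1,2,3}, so it must be 4.
(r3,c2): row 3 has {1,3}; column 2 has {4,5}, so it must be 2.
(r3,c5): row 3 has {1,2,3}; column 5 has {1,2,3,4}, so it must be 5.
(r1,c1): row 1 has {2,4,5}; column 1 has {1,5}, so it must be 3.
(r1,c2): row 1 has {2,3,4,5}; column 2 has {2,4,5}, so it must be 1.
(r2,c1): row 2 has {1,4,5}; column 1 has {1,3,5}, so it must be 2.
(r2,c2): row 2 has {1,2,4,5}; column 2 has {1,2,4,5}, so it must be 3.
(r3,c1): row 3 has {1,2,3,5}; column 1 has {1,2,3,5}, so it must be 4.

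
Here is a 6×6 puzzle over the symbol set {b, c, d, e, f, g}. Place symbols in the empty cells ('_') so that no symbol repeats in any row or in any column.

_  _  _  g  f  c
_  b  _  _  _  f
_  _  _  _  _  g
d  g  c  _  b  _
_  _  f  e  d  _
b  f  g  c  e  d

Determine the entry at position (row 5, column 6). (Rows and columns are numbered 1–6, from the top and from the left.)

b

(r1,c1) = e
(r1,c2) = d
(r1,c3) = b
(r2,c4) = d
(r3,c5) = c
(r4,c4) = f
(r4,c6) = e
(r5,c2) = c
(r5,c6) = b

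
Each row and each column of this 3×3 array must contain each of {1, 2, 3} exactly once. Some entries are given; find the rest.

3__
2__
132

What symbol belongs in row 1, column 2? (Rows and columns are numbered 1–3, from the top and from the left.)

2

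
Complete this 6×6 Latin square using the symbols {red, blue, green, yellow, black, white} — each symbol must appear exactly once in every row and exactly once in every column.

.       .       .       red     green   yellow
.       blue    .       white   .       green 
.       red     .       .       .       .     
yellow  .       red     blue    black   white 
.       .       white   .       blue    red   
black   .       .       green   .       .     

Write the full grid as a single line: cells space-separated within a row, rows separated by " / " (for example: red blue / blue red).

white black blue red green yellow / red blue black white yellow green / blue red green yellow white black / yellow green red blue black white / green yellow white black blue red / black white yellow green red blue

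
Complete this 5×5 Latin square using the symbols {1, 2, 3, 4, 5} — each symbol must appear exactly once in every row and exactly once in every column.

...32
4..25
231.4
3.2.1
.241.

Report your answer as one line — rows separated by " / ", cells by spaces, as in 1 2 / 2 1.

Cell (r1,c3): row 1 has {2,3}; column 3 has {1,2,4} → 5.
Cell (r2,c2): row 2 has {2,4,5}; column 2 has {2,3} → 1.
Cell (r2,c3): row 2 has {1,2,4,5}; column 3 has {1,2,4,5} → 3.
Cell (r3,c4): row 3 has {1,2,3,4}; column 4 has {1,2,3} → 5.
Cell (r4,c4): row 4 has {1,2,3}; column 4 has {1,2,3,5} → 4.
Cell (r5,c1): row 5 has {1,2,4}; column 1 has {2,3,4} → 5.
Cell (r5,c5): row 5 has {1,2,4,5}; column 5 has {1,2,4,5} → 3.
Cell (r1,c1): row 1 has {2,3,5}; column 1 has {2,3,4,5} → 1.
Cell (r1,c2): row 1 has {1,2,3,5}; column 2 has {1,2,3} → 4.
Cell (r4,c2): row 4 has {1,2,3,4}; column 2 has {1,2,3,4} → 5.

1 4 5 3 2 / 4 1 3 2 5 / 2 3 1 5 4 / 3 5 2 4 1 / 5 2 4 1 3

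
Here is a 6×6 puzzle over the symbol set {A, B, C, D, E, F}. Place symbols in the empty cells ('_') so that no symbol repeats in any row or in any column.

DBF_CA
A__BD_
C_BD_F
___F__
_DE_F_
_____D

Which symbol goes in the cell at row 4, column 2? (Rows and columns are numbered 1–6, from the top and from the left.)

C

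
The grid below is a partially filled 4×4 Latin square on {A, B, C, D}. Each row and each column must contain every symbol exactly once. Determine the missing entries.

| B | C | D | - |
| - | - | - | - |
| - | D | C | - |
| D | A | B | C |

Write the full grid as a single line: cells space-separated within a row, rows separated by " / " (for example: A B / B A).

Cell (r1,c4): row 1 has {B,C,D}; column 4 has {C} → A.
Cell (r2,c2): row 2 is empty so far; column 2 has {A,C,D} → B.
Cell (r2,c3): row 2 has {B}; column 3 has {B,C,D} → A.
Cell (r2,c4): row 2 has {A,B}; column 4 has {A,C} → D.
Cell (r3,c1): row 3 has {C,D}; column 1 has {B,D} → A.
Cell (r3,c4): row 3 has {A,C,D}; column 4 has {A,C,D} → B.
Cell (r2,c1): row 2 has {A,B,D}; column 1 has {A,B,D} → C.

B C D A / C B A D / A D C B / D A B C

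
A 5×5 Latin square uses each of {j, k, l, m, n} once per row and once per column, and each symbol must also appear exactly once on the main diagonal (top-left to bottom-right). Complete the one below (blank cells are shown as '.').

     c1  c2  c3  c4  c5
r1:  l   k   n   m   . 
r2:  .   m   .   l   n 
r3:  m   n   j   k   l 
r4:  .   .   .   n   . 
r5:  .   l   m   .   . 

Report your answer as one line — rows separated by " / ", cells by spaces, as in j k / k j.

l k n m j / j m k l n / m n j k l / k j l n m / n l m j k

Cell (r1,c5): row 1 has {k,l,m,n}; column 5 has {l,n} → j.
Cell (r2,c3): row 2 has {l,m,n}; column 3 has {j,m,n} → k.
Cell (r4,c2): row 4 has {n}; column 2 has {k,l,m,n} → j.
Cell (r4,c3): row 4 has {j,n}; column 3 has {j,k,m,n} → l.
Cell (r5,c4): row 5 has {l,m}; column 4 has {k,l,m,n} → j.
Cell (r5,c5): row 5 has {j,l,m}; column 5 has {j,l,n}; the diagonal has {j,l,m,n} → k.
Cell (r2,c1): row 2 has {k,l,m,n}; column 1 has {l,m} → j.
Cell (r4,c1): row 4 has {j,l,n}; column 1 has {j,l,m} → k.
Cell (r4,c5): row 4 has {j,k,l,n}; column 5 has {j,k,l,n} → m.
Cell (r5,c1): row 5 has {j,k,l,m}; column 1 has {j,k,l,m} → n.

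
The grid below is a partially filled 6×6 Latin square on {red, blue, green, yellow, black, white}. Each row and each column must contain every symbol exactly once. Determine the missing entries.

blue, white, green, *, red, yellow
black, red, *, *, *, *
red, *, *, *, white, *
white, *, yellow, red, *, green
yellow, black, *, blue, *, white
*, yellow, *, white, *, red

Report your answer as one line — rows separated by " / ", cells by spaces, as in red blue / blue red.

blue white green black red yellow / black red white green yellow blue / red green blue yellow white black / white blue yellow red black green / yellow black red blue green white / green yellow black white blue red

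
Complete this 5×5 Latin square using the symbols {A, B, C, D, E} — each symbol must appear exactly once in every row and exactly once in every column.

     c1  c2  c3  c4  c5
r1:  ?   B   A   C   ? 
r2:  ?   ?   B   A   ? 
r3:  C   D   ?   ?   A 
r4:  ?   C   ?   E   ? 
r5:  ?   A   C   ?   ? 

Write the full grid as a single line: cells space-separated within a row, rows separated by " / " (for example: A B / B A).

E B A C D / D E B A C / C D E B A / A C D E B / B A C D E

At row 2, column 2: row 2 has {A,B}; column 2 has {A,B,C,D}; that leaves E.
At row 3, column 3: row 3 has {A,C,D}; column 3 has {A,B,C}; that leaves E.
At row 3, column 4: row 3 has {A,C,D,E}; column 4 has {A,C,E}; that leaves B.
At row 4, column 3: row 4 has {C,E}; column 3 has {A,B,C,E}; that leaves D.
At row 4, column 5: row 4 has {C,D,E}; column 5 has {A}; that leaves B.
At row 5, column 4: row 5 has {A,C}; column 4 has {A,B,C,E}; that leaves D.
At row 5, column 5: row 5 has {A,C,D}; column 5 has {A,B}; that leaves E.
At row 1, column 5: row 1 has {A,B,C}; column 5 has {A,B,E}; that leaves D.
At row 2, column 1: row 2 has {A,B,E}; column 1 has {C}; that leaves D.
At row 2, column 5: row 2 has {A,B,D,E}; column 5 has {A,B,D,E}; that leaves C.
At row 4, column 1: row 4 has {B,C,D,E}; column 1 has {C,D}; that leaves A.
At row 5, column 1: row 5 has {A,C,D,E}; column 1 has {A,C,D}; that leaves B.
At row 1, column 1: row 1 has {A,B,C,D}; column 1 has {A,B,C,D}; that leaves E.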